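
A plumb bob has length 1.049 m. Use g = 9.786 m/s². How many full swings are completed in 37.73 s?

18

T = 2π√(L/g) = 2π√(1.049/9.786) = 2.0571 s.
Number of complete oscillations = ⌊37.73/2.0571⌋ = ⌊18.341⌋ = 18.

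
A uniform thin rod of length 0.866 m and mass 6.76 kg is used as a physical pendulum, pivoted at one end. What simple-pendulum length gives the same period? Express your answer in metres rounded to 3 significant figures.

0.577 m

The equivalent simple-pendulum length is L_eq = I/(md), where I is about the pivot and d = 0.4330 m.
I_cm = (1/12)mL² = 0.4225 kg·m², so I = I_cm + md² = 0.4225 + 1.267 = 1.690 kg·m².
L_eq = 1.690/(6.76 × 0.4330) = 0.577 m.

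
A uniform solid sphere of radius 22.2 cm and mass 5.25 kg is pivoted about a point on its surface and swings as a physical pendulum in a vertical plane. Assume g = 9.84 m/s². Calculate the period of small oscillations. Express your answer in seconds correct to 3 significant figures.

I_cm = (2/5)mr² = 0.1035 kg·m². The pivot is at distance d = 0.222 m from the centre of mass.
By the parallel-axis theorem, I = I_cm + md² = 0.1035 + 0.2587 = 0.3622 kg·m².
T = 2π√(I/(mgd)) = 2π√(0.3622/(5.25 × 9.84 × 0.222)) = 1.12 s.

1.12 s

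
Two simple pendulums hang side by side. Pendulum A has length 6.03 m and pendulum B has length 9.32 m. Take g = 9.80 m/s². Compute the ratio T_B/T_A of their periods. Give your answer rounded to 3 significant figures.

T ∝ √L, so T_B/T_A = √(L_B/L_A) = √(9.32/6.03) = 1.24.

1.24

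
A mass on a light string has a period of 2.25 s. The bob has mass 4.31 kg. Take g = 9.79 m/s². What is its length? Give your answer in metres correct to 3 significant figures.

1.26 m

From T = 2π√(L/g), L = gT²/(4π²) = 9.79 × 2.250²/(4π²) = 1.26 m.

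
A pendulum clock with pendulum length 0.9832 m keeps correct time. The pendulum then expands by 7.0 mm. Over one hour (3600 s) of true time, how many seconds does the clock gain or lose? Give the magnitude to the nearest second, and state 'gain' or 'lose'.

T ∝ √L, so T'/T = √(0.99020/0.9832) = 1.00355.
In 3600 s of true time the clock registers 3600/1.00355 = 3587.3 s, so it loses 13 s.

lose 13 s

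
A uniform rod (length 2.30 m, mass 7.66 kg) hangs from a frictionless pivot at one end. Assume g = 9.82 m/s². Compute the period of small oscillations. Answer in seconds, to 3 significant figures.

2.48 s

For a physical pendulum T = 2π√(I/(mgd)), with d = 1.150 m from pivot to centre of mass.
I_cm = mL²/12 = 7.66 × 2.30²/12 = 3.377 kg·m²; I = I_cm + md² = 3.377 + 7.66 × 1.150² = 13.51 kg·m².
T = 2π√(13.51/(7.66 × 9.82 × 1.150)) = 2.48 s.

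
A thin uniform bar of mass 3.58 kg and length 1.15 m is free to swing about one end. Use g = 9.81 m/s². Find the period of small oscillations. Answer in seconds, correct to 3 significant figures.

1.76 s

For a physical pendulum T = 2π√(I/(mgd)), with d = 0.5750 m from pivot to centre of mass.
I_cm = mL²/12 = 3.58 × 1.15²/12 = 0.3945 kg·m²; I = I_cm + md² = 0.3945 + 3.58 × 0.5750² = 1.578 kg·m².
T = 2π√(1.578/(3.58 × 9.81 × 0.5750)) = 1.76 s.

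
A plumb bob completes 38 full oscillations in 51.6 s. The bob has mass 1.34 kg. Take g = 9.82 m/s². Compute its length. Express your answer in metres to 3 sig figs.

T = 51.6/38 = 1.358 s.
From T = 2π√(L/g), L = gT²/(4π²) = 9.82 × 1.358²/(4π²) = 0.459 m.

0.459 m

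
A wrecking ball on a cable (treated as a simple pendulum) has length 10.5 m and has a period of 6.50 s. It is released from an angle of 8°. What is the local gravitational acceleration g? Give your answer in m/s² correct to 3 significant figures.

From T = 2π√(L/g), g = 4π²L/T² = 4π² × 10.5/6.500² = 9.81 m/s².

9.81 m/s²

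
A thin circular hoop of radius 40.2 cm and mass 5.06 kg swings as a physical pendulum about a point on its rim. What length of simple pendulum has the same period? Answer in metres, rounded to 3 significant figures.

0.804 m

The equivalent simple-pendulum length is L_eq = I/(md), where I is about the pivot and d = 0.4020 m.
I_cm = mR² = 0.8177 kg·m², so I = I_cm + md² = 0.8177 + 0.8177 = 1.635 kg·m².
L_eq = 1.635/(5.06 × 0.4020) = 0.804 m.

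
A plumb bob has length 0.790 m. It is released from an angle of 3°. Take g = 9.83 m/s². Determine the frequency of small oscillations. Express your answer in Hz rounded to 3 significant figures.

0.561 Hz

T = 2π√(L/g) = 2π√(0.790/9.83) = 1.781 s, so f = 1/T = 0.561 Hz.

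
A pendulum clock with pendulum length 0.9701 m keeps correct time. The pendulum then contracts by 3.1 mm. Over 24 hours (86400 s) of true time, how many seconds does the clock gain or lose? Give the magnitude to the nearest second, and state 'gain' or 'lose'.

T ∝ √L, so T'/T = √(0.96700/0.9701) = 0.998401.
In 86400 s of true time the clock registers 86400/0.998401 = 86538.4 s, so it gains 138 s.

gain 138 s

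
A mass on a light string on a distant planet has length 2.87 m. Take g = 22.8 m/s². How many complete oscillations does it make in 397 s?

178

T = 2π√(L/g) = 2π√(2.87/22.8) = 2.229 s.
Number of complete oscillations = ⌊397/2.229⌋ = ⌊178.1⌋ = 178.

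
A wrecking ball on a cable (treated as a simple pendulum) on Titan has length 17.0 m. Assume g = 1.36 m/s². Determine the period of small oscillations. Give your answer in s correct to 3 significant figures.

22.2 s

T = 2π√(L/g) = 2π√(17.0/1.36) = 2π × 3.536 = 22.2 s.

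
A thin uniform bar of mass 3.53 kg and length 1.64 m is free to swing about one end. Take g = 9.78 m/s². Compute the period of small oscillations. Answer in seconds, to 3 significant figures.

2.10 s

For a physical pendulum T = 2π√(I/(mgd)), with d = 0.8200 m from pivot to centre of mass.
I_cm = mL²/12 = 3.53 × 1.64²/12 = 0.7912 kg·m²; I = I_cm + md² = 0.7912 + 3.53 × 0.8200² = 3.165 kg·m².
T = 2π√(3.165/(3.53 × 9.78 × 0.8200)) = 2.10 s.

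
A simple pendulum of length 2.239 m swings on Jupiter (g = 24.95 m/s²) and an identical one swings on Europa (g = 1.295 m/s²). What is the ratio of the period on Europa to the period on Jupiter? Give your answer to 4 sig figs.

T ∝ 1/√g, so T₂/T₁ = √(g₁/g₂) = √(24.95/1.295) = 4.389.

4.389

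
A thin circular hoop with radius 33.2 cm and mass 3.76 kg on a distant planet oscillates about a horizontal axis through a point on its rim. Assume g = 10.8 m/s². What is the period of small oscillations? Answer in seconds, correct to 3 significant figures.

1.56 s

I_cm = mr² = 0.4144 kg·m². The pivot is at distance d = 0.332 m from the centre of mass.
By the parallel-axis theorem, I = I_cm + md² = 0.4144 + 0.4144 = 0.8289 kg·m².
T = 2π√(I/(mgd)) = 2π√(0.8289/(3.76 × 10.8 × 0.332)) = 1.56 s.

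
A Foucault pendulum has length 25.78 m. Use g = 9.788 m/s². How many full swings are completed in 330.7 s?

32

T = 2π√(L/g) = 2π√(25.78/9.788) = 10.197 s.
Number of complete oscillations = ⌊330.7/10.197⌋ = ⌊32.431⌋ = 32.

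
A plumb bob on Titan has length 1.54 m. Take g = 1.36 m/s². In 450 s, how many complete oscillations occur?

67

T = 2π√(L/g) = 2π√(1.54/1.36) = 6.686 s.
Number of complete oscillations = ⌊450/6.686⌋ = ⌊67.30⌋ = 67.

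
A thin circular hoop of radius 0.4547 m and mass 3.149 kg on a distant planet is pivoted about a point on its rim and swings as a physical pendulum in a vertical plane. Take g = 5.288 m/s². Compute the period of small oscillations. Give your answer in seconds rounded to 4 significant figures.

I_cm = mr² = 0.65106 kg·m². The pivot is at distance d = 0.4547 m from the centre of mass.
By the parallel-axis theorem, I = I_cm + md² = 0.65106 + 0.65106 = 1.3021 kg·m².
T = 2π√(I/(mgd)) = 2π√(1.3021/(3.149 × 5.288 × 0.4547)) = 2.606 s.

2.606 s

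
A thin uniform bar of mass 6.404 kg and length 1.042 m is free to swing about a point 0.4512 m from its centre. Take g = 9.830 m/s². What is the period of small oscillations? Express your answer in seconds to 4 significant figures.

For a physical pendulum T = 2π√(I/(mgd)), with d = 0.45120 m from pivot to centre of mass.
I_cm = mL²/12 = 6.404 × 1.042²/12 = 0.57944 kg·m²; I = I_cm + md² = 0.57944 + 6.404 × 0.45120² = 1.8832 kg·m².
T = 2π√(1.8832/(6.404 × 9.830 × 0.45120)) = 1.618 s.

1.618 s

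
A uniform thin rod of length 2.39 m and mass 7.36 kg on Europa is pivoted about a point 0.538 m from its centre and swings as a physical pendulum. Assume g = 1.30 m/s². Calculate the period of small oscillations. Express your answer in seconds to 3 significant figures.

6.57 s

For a physical pendulum T = 2π√(I/(mgd)), with d = 0.5380 m from pivot to centre of mass.
I_cm = mL²/12 = 7.36 × 2.39²/12 = 3.503 kg·m²; I = I_cm + md² = 3.503 + 7.36 × 0.5380² = 5.634 kg·m².
T = 2π√(5.634/(7.36 × 1.30 × 0.5380)) = 6.57 s.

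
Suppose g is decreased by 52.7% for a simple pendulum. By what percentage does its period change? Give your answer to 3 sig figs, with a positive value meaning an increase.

T ∝ 1/√g, so T'/T = 1/√(0.4730) = 1.454.
Percentage change in T = (1.454 − 1) × 100% = 45.4%.

45.4%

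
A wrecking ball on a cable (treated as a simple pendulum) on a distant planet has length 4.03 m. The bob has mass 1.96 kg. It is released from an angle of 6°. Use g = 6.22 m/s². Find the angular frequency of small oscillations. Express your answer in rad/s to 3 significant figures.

ω = √(g/L) = √(6.22/4.03) = 1.24 rad/s.

1.24 rad/s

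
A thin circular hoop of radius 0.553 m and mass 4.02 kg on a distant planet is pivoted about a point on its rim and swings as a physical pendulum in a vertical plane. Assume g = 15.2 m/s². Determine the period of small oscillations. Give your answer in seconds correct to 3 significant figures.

1.69 s

I_cm = mr² = 1.229 kg·m². The pivot is at distance d = 0.553 m from the centre of mass.
By the parallel-axis theorem, I = I_cm + md² = 1.229 + 1.229 = 2.459 kg·m².
T = 2π√(I/(mgd)) = 2π√(2.459/(4.02 × 15.2 × 0.553)) = 1.69 s.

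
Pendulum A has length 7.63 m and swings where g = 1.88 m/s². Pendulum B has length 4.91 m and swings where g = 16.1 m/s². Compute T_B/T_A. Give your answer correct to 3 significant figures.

T = 2π√(L/g), so T_B/T_A = √((L_B/g_B)/(L_A/g_A)) = √((4.91/16.1)/(7.63/1.88)) = 0.274.

0.274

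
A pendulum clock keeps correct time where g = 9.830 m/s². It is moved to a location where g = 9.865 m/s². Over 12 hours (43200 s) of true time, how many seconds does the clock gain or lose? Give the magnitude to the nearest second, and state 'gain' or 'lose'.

The clock's period scales as T ∝ 1/√g, so T'/T = √(9.830/9.865) = 0.998224.
In 43200 s of true time the clock registers 43200/0.998224 = 43276.8 s, so it gains 77 s.

gain 77 s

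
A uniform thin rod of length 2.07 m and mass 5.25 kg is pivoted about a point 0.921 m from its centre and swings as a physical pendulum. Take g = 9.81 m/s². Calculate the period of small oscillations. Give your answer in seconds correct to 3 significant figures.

For a physical pendulum T = 2π√(I/(mgd)), with d = 0.9210 m from pivot to centre of mass.
I_cm = mL²/12 = 5.25 × 2.07²/12 = 1.875 kg·m²; I = I_cm + md² = 1.875 + 5.25 × 0.9210² = 6.328 kg·m².
T = 2π√(6.328/(5.25 × 9.81 × 0.9210)) = 2.29 s.

2.29 s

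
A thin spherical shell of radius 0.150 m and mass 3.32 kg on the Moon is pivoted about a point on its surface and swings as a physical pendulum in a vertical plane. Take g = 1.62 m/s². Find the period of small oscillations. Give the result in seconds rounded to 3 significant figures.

I_cm = (2/3)mr² = 0.04980 kg·m². The pivot is at distance d = 0.150 m from the centre of mass.
By the parallel-axis theorem, I = I_cm + md² = 0.04980 + 0.07470 = 0.1245 kg·m².
T = 2π√(I/(mgd)) = 2π√(0.1245/(3.32 × 1.62 × 0.150)) = 2.47 s.

2.47 s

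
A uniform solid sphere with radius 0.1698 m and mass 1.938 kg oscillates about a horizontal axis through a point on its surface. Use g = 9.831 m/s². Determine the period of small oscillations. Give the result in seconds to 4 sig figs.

I_cm = (2/5)mr² = 0.022351 kg·m². The pivot is at distance d = 0.1698 m from the centre of mass.
By the parallel-axis theorem, I = I_cm + md² = 0.022351 + 0.055876 = 0.078227 kg·m².
T = 2π√(I/(mgd)) = 2π√(0.078227/(1.938 × 9.831 × 0.1698)) = 0.9770 s.

0.9770 s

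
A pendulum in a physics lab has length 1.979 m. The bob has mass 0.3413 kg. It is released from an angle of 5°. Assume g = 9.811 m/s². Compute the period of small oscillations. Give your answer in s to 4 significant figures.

2.822 s

T = 2π√(L/g) = 2π√(1.979/9.811) = 2π × 0.44912 = 2.822 s.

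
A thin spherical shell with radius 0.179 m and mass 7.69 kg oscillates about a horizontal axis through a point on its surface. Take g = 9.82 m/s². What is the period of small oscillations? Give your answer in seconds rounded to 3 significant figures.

I_cm = (2/3)mr² = 0.1643 kg·m². The pivot is at distance d = 0.179 m from the centre of mass.
By the parallel-axis theorem, I = I_cm + md² = 0.1643 + 0.2464 = 0.4107 kg·m².
T = 2π√(I/(mgd)) = 2π√(0.4107/(7.69 × 9.82 × 0.179)) = 1.10 s.

1.10 s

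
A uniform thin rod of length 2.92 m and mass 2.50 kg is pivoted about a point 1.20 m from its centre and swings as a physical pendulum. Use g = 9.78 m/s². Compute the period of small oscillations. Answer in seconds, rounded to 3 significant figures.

2.69 s

For a physical pendulum T = 2π√(I/(mgd)), with d = 1.200 m from pivot to centre of mass.
I_cm = mL²/12 = 2.50 × 2.92²/12 = 1.776 kg·m²; I = I_cm + md² = 1.776 + 2.50 × 1.200² = 5.376 kg·m².
T = 2π√(5.376/(2.50 × 9.78 × 1.200)) = 2.69 s.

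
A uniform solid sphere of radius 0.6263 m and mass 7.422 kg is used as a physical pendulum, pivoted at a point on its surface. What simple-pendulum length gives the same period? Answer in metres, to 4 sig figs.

0.8768 m

The equivalent simple-pendulum length is L_eq = I/(md), where I is about the pivot and d = 0.62630 m.
I_cm = (2/5)mR² = 1.1645 kg·m², so I = I_cm + md² = 1.1645 + 2.9113 = 4.0758 kg·m².
L_eq = 4.0758/(7.422 × 0.62630) = 0.8768 m.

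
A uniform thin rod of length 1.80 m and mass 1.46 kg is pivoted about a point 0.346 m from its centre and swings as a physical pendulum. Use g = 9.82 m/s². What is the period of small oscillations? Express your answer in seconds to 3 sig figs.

For a physical pendulum T = 2π√(I/(mgd)), with d = 0.3460 m from pivot to centre of mass.
I_cm = mL²/12 = 1.46 × 1.80²/12 = 0.3942 kg·m²; I = I_cm + md² = 0.3942 + 1.46 × 0.3460² = 0.5690 kg·m².
T = 2π√(0.5690/(1.46 × 9.82 × 0.3460)) = 2.13 s.

2.13 s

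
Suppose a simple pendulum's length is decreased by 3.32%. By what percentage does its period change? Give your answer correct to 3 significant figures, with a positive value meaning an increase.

T ∝ √L, so T'/T = √(0.9668) = 0.9833.
Percentage change in T = (0.9833 − 1) × 100% = -1.67%.

-1.67%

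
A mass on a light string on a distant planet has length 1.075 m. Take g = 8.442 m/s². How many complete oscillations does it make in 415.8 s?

185

T = 2π√(L/g) = 2π√(1.075/8.442) = 2.2421 s.
Number of complete oscillations = ⌊415.8/2.2421⌋ = ⌊185.45⌋ = 185.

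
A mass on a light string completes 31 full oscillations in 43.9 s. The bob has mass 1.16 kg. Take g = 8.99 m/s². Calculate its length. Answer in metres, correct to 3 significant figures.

T = 43.9/31 = 1.416 s.
From T = 2π√(L/g), L = gT²/(4π²) = 8.99 × 1.416²/(4π²) = 0.457 m.

0.457 m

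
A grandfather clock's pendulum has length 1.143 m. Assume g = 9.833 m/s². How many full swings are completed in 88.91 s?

41

T = 2π√(L/g) = 2π√(1.143/9.833) = 2.1422 s.
Number of complete oscillations = ⌊88.91/2.1422⌋ = ⌊41.504⌋ = 41.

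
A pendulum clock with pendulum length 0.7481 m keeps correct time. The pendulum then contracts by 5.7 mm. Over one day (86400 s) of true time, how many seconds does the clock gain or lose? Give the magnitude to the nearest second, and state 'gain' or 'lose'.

T ∝ √L, so T'/T = √(0.74240/0.7481) = 0.996183.
In 86400 s of true time the clock registers 86400/0.996183 = 86731.0 s, so it gains 331 s.

gain 331 s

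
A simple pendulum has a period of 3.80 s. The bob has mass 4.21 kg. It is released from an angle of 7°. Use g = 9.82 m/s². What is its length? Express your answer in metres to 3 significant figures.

3.59 m

From T = 2π√(L/g), L = gT²/(4π²) = 9.82 × 3.800²/(4π²) = 3.59 m.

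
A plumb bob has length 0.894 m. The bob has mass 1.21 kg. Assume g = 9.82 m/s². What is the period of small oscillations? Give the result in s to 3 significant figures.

T = 2π√(L/g) = 2π√(0.894/9.82) = 2π × 0.3017 = 1.90 s.

1.90 s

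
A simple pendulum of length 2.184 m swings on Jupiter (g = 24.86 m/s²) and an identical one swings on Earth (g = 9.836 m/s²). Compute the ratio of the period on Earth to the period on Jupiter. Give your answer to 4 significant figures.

T ∝ 1/√g, so T₂/T₁ = √(g₁/g₂) = √(24.86/9.836) = 1.590.

1.590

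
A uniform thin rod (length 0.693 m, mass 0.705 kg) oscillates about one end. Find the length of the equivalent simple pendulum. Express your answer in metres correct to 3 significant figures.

0.462 m

The equivalent simple-pendulum length is L_eq = I/(md), where I is about the pivot and d = 0.3465 m.
I_cm = (1/12)mL² = 0.02821 kg·m², so I = I_cm + md² = 0.02821 + 0.08464 = 0.1129 kg·m².
L_eq = 0.1129/(0.705 × 0.3465) = 0.462 m.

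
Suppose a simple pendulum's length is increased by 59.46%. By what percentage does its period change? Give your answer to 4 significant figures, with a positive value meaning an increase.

26.28%

T ∝ √L, so T'/T = √(1.5946) = 1.2628.
Percentage change in T = (1.2628 − 1) × 100% = 26.28%.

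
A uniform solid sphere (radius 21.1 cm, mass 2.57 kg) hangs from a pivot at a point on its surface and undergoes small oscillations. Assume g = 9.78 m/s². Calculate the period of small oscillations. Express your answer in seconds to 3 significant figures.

I_cm = (2/5)mr² = 0.04577 kg·m². The pivot is at distance d = 0.211 m from the centre of mass.
By the parallel-axis theorem, I = I_cm + md² = 0.04577 + 0.1144 = 0.1602 kg·m².
T = 2π√(I/(mgd)) = 2π√(0.1602/(2.57 × 9.78 × 0.211)) = 1.09 s.

1.09 s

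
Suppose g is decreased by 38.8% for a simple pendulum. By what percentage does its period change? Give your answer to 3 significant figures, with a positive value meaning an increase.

27.8%

T ∝ 1/√g, so T'/T = 1/√(0.6120) = 1.278.
Percentage change in T = (1.278 − 1) × 100% = 27.8%.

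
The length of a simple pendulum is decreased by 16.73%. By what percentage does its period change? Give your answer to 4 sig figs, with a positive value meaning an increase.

T ∝ √L, so T'/T = √(0.83270) = 0.91252.
Percentage change in T = (0.91252 − 1) × 100% = -8.748%.

-8.748%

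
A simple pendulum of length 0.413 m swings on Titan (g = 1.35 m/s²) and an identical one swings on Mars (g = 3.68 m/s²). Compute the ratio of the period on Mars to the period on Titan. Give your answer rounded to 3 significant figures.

T ∝ 1/√g, so T₂/T₁ = √(g₁/g₂) = √(1.35/3.68) = 0.606.

0.606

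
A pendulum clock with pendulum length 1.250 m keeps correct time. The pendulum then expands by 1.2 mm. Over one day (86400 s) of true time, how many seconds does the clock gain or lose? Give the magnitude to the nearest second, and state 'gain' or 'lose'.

T ∝ √L, so T'/T = √(1.25120/1.250) = 1.00048.
In 86400 s of true time the clock registers 86400/1.00048 = 86358.6 s, so it loses 41 s.

lose 41 s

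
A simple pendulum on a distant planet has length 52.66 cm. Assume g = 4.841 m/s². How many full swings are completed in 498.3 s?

T = 2π√(L/g) = 2π√(0.5266/4.841) = 2.0723 s.
Number of complete oscillations = ⌊498.3/2.0723⌋ = ⌊240.46⌋ = 240.

240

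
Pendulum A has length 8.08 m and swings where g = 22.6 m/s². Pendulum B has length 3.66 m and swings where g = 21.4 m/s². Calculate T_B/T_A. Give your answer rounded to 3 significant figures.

0.692

T = 2π√(L/g), so T_B/T_A = √((L_B/g_B)/(L_A/g_A)) = √((3.66/21.4)/(8.08/22.6)) = 0.692.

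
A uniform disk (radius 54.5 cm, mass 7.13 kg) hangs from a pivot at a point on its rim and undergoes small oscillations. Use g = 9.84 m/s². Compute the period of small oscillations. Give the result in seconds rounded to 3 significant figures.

I_cm = ½mr² = 1.059 kg·m². The pivot is at distance d = 0.545 m from the centre of mass.
By the parallel-axis theorem, I = I_cm + md² = 1.059 + 2.118 = 3.177 kg·m².
T = 2π√(I/(mgd)) = 2π√(3.177/(7.13 × 9.84 × 0.545)) = 1.81 s.

1.81 s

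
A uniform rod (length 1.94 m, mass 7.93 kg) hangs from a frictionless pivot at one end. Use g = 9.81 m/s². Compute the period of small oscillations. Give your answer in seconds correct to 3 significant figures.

2.28 s

For a physical pendulum T = 2π√(I/(mgd)), with d = 0.9700 m from pivot to centre of mass.
I_cm = mL²/12 = 7.93 × 1.94²/12 = 2.487 kg·m²; I = I_cm + md² = 2.487 + 7.93 × 0.9700² = 9.948 kg·m².
T = 2π√(9.948/(7.93 × 9.81 × 0.9700)) = 2.28 s.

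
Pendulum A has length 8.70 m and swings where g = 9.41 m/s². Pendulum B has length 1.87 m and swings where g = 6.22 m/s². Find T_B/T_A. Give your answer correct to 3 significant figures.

0.570

T = 2π√(L/g), so T_B/T_A = √((L_B/g_B)/(L_A/g_A)) = √((1.87/6.22)/(8.70/9.41)) = 0.570.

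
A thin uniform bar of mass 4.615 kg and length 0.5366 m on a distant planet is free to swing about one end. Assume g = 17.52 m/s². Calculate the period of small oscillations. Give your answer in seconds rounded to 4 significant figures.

For a physical pendulum T = 2π√(I/(mgd)), with d = 0.26830 m from pivot to centre of mass.
I_cm = mL²/12 = 4.615 × 0.5366²/12 = 0.11074 kg·m²; I = I_cm + md² = 0.11074 + 4.615 × 0.26830² = 0.44295 kg·m².
T = 2π√(0.44295/(4.615 × 17.52 × 0.26830)) = 0.8978 s.

0.8978 s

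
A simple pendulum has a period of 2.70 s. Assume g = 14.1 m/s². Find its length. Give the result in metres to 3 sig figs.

From T = 2π√(L/g), L = gT²/(4π²) = 14.1 × 2.700²/(4π²) = 2.60 m.

2.60 m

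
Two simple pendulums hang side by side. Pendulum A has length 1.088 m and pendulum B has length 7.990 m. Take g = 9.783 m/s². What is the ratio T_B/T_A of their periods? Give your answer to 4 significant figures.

2.710

T ∝ √L, so T_B/T_A = √(L_B/L_A) = √(7.990/1.088) = 2.710.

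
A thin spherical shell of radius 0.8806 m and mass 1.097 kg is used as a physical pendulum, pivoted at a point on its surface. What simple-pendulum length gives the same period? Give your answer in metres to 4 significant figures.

1.468 m

The equivalent simple-pendulum length is L_eq = I/(md), where I is about the pivot and d = 0.88060 m.
I_cm = (2/3)mR² = 0.56712 kg·m², so I = I_cm + md² = 0.56712 + 0.85068 = 1.4178 kg·m².
L_eq = 1.4178/(1.097 × 0.88060) = 1.468 m.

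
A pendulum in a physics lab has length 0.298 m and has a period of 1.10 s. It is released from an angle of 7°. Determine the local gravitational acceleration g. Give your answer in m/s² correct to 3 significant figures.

From T = 2π√(L/g), g = 4π²L/T² = 4π² × 0.298/1.100² = 9.72 m/s².

9.72 m/s²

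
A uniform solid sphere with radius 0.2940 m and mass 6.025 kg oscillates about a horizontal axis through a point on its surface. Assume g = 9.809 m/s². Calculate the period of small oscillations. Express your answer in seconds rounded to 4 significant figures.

1.287 s

I_cm = (2/5)mr² = 0.20831 kg·m². The pivot is at distance d = 0.2940 m from the centre of mass.
By the parallel-axis theorem, I = I_cm + md² = 0.20831 + 0.52078 = 0.72909 kg·m².
T = 2π√(I/(mgd)) = 2π√(0.72909/(6.025 × 9.809 × 0.2940)) = 1.287 s.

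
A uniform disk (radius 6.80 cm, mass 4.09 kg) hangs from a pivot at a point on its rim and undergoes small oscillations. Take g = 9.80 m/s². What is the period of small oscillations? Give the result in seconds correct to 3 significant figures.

0.641 s

I_cm = ½mr² = 0.009456 kg·m². The pivot is at distance d = 0.0680 m from the centre of mass.
By the parallel-axis theorem, I = I_cm + md² = 0.009456 + 0.01891 = 0.02837 kg·m².
T = 2π√(I/(mgd)) = 2π√(0.02837/(4.09 × 9.80 × 0.0680)) = 0.641 s.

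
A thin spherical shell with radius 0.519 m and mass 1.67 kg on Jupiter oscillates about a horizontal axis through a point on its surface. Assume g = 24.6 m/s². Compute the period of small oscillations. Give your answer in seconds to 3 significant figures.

I_cm = (2/3)mr² = 0.2999 kg·m². The pivot is at distance d = 0.519 m from the centre of mass.
By the parallel-axis theorem, I = I_cm + md² = 0.2999 + 0.4498 = 0.7497 kg·m².
T = 2π√(I/(mgd)) = 2π√(0.7497/(1.67 × 24.6 × 0.519)) = 1.18 s.

1.18 s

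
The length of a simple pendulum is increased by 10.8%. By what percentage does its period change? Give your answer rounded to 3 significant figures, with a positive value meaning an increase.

5.26%

T ∝ √L, so T'/T = √(1.108) = 1.053.
Percentage change in T = (1.053 − 1) × 100% = 5.26%.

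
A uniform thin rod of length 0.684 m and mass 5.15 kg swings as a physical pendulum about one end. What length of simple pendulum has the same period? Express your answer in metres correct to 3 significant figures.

The equivalent simple-pendulum length is L_eq = I/(md), where I is about the pivot and d = 0.3420 m.
I_cm = (1/12)mL² = 0.2008 kg·m², so I = I_cm + md² = 0.2008 + 0.6024 = 0.8032 kg·m².
L_eq = 0.8032/(5.15 × 0.3420) = 0.456 m.

0.456 m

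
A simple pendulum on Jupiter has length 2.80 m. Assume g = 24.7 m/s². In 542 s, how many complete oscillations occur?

256

T = 2π√(L/g) = 2π√(2.80/24.7) = 2.115 s.
Number of complete oscillations = ⌊542/2.115⌋ = ⌊256.2⌋ = 256.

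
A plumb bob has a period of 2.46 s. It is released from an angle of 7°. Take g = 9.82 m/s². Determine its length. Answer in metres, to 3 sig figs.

From T = 2π√(L/g), L = gT²/(4π²) = 9.82 × 2.460²/(4π²) = 1.51 m.

1.51 m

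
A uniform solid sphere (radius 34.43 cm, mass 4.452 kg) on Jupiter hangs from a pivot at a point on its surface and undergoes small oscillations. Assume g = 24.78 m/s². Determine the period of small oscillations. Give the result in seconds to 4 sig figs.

I_cm = (2/5)mr² = 0.21110 kg·m². The pivot is at distance d = 0.3443 m from the centre of mass.
By the parallel-axis theorem, I = I_cm + md² = 0.21110 + 0.52775 = 0.73885 kg·m².
T = 2π√(I/(mgd)) = 2π√(0.73885/(4.452 × 24.78 × 0.3443)) = 0.8763 s.

0.8763 s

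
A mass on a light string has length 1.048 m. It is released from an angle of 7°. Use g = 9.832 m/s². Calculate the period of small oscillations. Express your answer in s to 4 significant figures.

2.051 s

T = 2π√(L/g) = 2π√(1.048/9.832) = 2π × 0.32648 = 2.051 s.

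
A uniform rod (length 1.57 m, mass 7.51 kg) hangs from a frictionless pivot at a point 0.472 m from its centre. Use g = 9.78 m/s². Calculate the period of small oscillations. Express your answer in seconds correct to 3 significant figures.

1.91 s

For a physical pendulum T = 2π√(I/(mgd)), with d = 0.4720 m from pivot to centre of mass.
I_cm = mL²/12 = 7.51 × 1.57²/12 = 1.543 kg·m²; I = I_cm + md² = 1.543 + 7.51 × 0.4720² = 3.216 kg·m².
T = 2π√(3.216/(7.51 × 9.78 × 0.4720)) = 1.91 s.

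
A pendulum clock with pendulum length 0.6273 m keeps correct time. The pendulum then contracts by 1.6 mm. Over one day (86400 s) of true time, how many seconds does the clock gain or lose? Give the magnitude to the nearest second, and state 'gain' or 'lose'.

T ∝ √L, so T'/T = √(0.62570/0.6273) = 0.998724.
In 86400 s of true time the clock registers 86400/0.998724 = 86510.4 s, so it gains 110 s.

gain 110 s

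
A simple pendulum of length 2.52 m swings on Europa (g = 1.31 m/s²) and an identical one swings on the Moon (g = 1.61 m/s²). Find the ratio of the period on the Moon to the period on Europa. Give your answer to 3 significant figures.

T ∝ 1/√g, so T₂/T₁ = √(g₁/g₂) = √(1.31/1.61) = 0.902.

0.902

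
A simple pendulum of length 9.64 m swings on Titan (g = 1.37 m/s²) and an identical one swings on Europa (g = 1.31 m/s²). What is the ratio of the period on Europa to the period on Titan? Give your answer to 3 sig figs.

1.02

T ∝ 1/√g, so T₂/T₁ = √(g₁/g₂) = √(1.37/1.31) = 1.02.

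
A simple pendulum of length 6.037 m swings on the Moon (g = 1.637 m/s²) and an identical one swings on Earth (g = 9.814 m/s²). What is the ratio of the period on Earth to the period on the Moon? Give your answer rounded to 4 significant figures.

0.4084

T ∝ 1/√g, so T₂/T₁ = √(g₁/g₂) = √(1.637/9.814) = 0.4084.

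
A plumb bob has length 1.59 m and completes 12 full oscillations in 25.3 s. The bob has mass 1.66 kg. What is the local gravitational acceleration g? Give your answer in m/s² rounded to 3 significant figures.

14.1 m/s²

T = 25.3/12 = 2.108 s.
From T = 2π√(L/g), g = 4π²L/T² = 4π² × 1.59/2.108² = 14.1 m/s².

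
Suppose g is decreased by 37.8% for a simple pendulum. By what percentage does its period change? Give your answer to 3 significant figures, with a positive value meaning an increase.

T ∝ 1/√g, so T'/T = 1/√(0.6220) = 1.268.
Percentage change in T = (1.268 − 1) × 100% = 26.8%.

26.8%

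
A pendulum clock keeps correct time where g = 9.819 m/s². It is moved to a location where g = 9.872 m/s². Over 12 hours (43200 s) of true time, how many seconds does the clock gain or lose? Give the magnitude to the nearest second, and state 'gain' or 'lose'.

gain 116 s

The clock's period scales as T ∝ 1/√g, so T'/T = √(9.819/9.872) = 0.997312.
In 43200 s of true time the clock registers 43200/0.997312 = 43316.4 s, so it gains 116 s.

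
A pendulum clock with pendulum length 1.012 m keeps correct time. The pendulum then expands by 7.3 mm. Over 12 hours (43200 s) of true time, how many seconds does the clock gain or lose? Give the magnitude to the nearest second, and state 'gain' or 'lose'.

T ∝ √L, so T'/T = √(1.01930/1.012) = 1.00360.
In 43200 s of true time the clock registers 43200/1.00360 = 43045.0 s, so it loses 155 s.

lose 155 s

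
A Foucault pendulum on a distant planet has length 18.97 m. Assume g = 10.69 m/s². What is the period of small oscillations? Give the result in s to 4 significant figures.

T = 2π√(L/g) = 2π√(18.97/10.69) = 2π × 1.3321 = 8.370 s.

8.370 s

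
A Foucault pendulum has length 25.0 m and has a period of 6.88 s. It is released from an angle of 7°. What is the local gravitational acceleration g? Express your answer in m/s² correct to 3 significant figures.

20.9 m/s²

From T = 2π√(L/g), g = 4π²L/T² = 4π² × 25.0/6.880² = 20.9 m/s².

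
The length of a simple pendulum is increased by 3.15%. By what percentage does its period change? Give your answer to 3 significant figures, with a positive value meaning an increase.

1.56%

T ∝ √L, so T'/T = √(1.032) = 1.016.
Percentage change in T = (1.016 − 1) × 100% = 1.56%.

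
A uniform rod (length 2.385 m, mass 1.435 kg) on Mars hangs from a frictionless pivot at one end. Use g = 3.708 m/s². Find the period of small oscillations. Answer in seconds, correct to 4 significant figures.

For a physical pendulum T = 2π√(I/(mgd)), with d = 1.1925 m from pivot to centre of mass.
I_cm = mL²/12 = 1.435 × 2.385²/12 = 0.68022 kg·m²; I = I_cm + md² = 0.68022 + 1.435 × 1.1925² = 2.7209 kg·m².
T = 2π√(2.7209/(1.435 × 3.708 × 1.1925)) = 4.114 s.

4.114 s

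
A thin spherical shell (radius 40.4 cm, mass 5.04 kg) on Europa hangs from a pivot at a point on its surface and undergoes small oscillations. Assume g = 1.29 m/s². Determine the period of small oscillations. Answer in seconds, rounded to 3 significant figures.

4.54 s

I_cm = (2/3)mr² = 0.5484 kg·m². The pivot is at distance d = 0.404 m from the centre of mass.
By the parallel-axis theorem, I = I_cm + md² = 0.5484 + 0.8226 = 1.371 kg·m².
T = 2π√(I/(mgd)) = 2π√(1.371/(5.04 × 1.29 × 0.404)) = 4.54 s.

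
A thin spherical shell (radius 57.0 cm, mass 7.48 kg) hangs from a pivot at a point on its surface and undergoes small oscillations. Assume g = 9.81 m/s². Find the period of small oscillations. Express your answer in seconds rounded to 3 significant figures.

I_cm = (2/3)mr² = 1.620 kg·m². The pivot is at distance d = 0.570 m from the centre of mass.
By the parallel-axis theorem, I = I_cm + md² = 1.620 + 2.430 = 4.050 kg·m².
T = 2π√(I/(mgd)) = 2π√(4.050/(7.48 × 9.81 × 0.570)) = 1.96 s.

1.96 s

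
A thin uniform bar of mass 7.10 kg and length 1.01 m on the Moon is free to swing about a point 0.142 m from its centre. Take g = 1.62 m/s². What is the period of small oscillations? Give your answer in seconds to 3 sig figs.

4.25 s

For a physical pendulum T = 2π√(I/(mgd)), with d = 0.1420 m from pivot to centre of mass.
I_cm = mL²/12 = 7.10 × 1.01²/12 = 0.6036 kg·m²; I = I_cm + md² = 0.6036 + 7.10 × 0.1420² = 0.7467 kg·m².
T = 2π√(0.7467/(7.10 × 1.62 × 0.1420)) = 4.25 s.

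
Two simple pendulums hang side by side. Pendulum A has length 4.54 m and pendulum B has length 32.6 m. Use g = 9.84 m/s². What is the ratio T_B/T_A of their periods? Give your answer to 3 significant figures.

2.68

T ∝ √L, so T_B/T_A = √(L_B/L_A) = √(32.6/4.54) = 2.68.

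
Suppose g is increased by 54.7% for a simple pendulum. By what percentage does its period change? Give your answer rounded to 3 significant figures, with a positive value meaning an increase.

T ∝ 1/√g, so T'/T = 1/√(1.547) = 0.8040.
Percentage change in T = (0.8040 − 1) × 100% = -19.6%.

-19.6%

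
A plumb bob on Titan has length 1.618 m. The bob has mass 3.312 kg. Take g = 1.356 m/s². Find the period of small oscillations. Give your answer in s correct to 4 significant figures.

T = 2π√(L/g) = 2π√(1.618/1.356) = 2π × 1.0923 = 6.863 s.

6.863 s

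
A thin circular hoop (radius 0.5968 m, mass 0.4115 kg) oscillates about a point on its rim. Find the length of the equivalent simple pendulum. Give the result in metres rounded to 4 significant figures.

1.194 m

The equivalent simple-pendulum length is L_eq = I/(md), where I is about the pivot and d = 0.59680 m.
I_cm = mR² = 0.14656 kg·m², so I = I_cm + md² = 0.14656 + 0.14656 = 0.29313 kg·m².
L_eq = 0.29313/(0.4115 × 0.59680) = 1.194 m.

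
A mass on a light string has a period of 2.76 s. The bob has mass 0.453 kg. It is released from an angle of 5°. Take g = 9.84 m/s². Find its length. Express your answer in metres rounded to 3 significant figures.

1.90 m

From T = 2π√(L/g), L = gT²/(4π²) = 9.84 × 2.760²/(4π²) = 1.90 m.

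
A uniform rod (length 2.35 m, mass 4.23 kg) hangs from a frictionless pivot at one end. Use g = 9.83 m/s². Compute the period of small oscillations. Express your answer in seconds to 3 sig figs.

For a physical pendulum T = 2π√(I/(mgd)), with d = 1.175 m from pivot to centre of mass.
I_cm = mL²/12 = 4.23 × 2.35²/12 = 1.947 kg·m²; I = I_cm + md² = 1.947 + 4.23 × 1.175² = 7.787 kg·m².
T = 2π√(7.787/(4.23 × 9.83 × 1.175)) = 2.51 s.

2.51 s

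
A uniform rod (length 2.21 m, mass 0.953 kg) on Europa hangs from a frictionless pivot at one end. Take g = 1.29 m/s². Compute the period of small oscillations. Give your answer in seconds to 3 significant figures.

6.71 s

For a physical pendulum T = 2π√(I/(mgd)), with d = 1.105 m from pivot to centre of mass.
I_cm = mL²/12 = 0.953 × 2.21²/12 = 0.3879 kg·m²; I = I_cm + md² = 0.3879 + 0.953 × 1.105² = 1.552 kg·m².
T = 2π√(1.552/(0.953 × 1.29 × 1.105)) = 6.71 s.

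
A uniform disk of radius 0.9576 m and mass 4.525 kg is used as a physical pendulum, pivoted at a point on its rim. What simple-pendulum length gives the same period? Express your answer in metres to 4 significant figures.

1.436 m

The equivalent simple-pendulum length is L_eq = I/(md), where I is about the pivot and d = 0.95760 m.
I_cm = ½mR² = 2.0747 kg·m², so I = I_cm + md² = 2.0747 + 4.1494 = 6.2241 kg·m².
L_eq = 6.2241/(4.525 × 0.95760) = 1.436 m.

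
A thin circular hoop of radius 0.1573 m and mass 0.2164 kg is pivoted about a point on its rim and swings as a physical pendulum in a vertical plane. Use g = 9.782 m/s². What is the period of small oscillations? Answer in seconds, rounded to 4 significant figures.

I_cm = mr² = 0.0053544 kg·m². The pivot is at distance d = 0.1573 m from the centre of mass.
By the parallel-axis theorem, I = I_cm + md² = 0.0053544 + 0.0053544 = 0.010709 kg·m².
T = 2π√(I/(mgd)) = 2π√(0.010709/(0.2164 × 9.782 × 0.1573)) = 1.127 s.

1.127 s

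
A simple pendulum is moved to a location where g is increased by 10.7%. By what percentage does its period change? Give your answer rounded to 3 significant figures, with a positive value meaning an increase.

T ∝ 1/√g, so T'/T = 1/√(1.107) = 0.9504.
Percentage change in T = (0.9504 − 1) × 100% = -4.96%.

-4.96%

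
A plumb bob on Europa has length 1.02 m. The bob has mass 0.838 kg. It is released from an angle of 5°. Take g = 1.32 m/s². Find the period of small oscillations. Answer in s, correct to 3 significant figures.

5.52 s

T = 2π√(L/g) = 2π√(1.02/1.32) = 2π × 0.8790 = 5.52 s.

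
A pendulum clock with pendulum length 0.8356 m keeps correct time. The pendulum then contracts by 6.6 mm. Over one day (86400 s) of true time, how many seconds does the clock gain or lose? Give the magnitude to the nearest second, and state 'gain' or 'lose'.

gain 343 s

T ∝ √L, so T'/T = √(0.82900/0.8356) = 0.996043.
In 86400 s of true time the clock registers 86400/0.996043 = 86743.3 s, so it gains 343 s.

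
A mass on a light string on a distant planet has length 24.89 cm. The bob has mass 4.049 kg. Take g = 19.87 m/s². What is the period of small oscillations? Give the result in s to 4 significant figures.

0.7032 s

T = 2π√(L/g) = 2π√(0.2489/19.87) = 2π × 0.11192 = 0.7032 s.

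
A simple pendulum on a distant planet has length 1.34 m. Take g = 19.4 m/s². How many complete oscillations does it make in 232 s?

T = 2π√(L/g) = 2π√(1.34/19.4) = 1.651 s.
Number of complete oscillations = ⌊232/1.651⌋ = ⌊140.5⌋ = 140.

140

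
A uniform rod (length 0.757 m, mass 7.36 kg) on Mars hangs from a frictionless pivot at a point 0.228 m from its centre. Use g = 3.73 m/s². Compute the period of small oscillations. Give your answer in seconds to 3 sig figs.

2.15 s

For a physical pendulum T = 2π√(I/(mgd)), with d = 0.2280 m from pivot to centre of mass.
I_cm = mL²/12 = 7.36 × 0.757²/12 = 0.3515 kg·m²; I = I_cm + md² = 0.3515 + 7.36 × 0.2280² = 0.7341 kg·m².
T = 2π√(0.7341/(7.36 × 3.73 × 0.2280)) = 2.15 s.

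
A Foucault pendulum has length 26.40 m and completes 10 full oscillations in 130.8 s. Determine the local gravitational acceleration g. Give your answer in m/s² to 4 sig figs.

6.092 m/s²

T = 130.8/10 = 13.080 s.
From T = 2π√(L/g), g = 4π²L/T² = 4π² × 26.40/13.080² = 6.092 m/s².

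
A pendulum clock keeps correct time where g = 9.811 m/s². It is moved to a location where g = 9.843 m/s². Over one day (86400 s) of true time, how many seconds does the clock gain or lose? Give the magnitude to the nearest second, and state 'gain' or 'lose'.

The clock's period scales as T ∝ 1/√g, so T'/T = √(9.811/9.843) = 0.998373.
In 86400 s of true time the clock registers 86400/0.998373 = 86540.8 s, so it gains 141 s.

gain 141 s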